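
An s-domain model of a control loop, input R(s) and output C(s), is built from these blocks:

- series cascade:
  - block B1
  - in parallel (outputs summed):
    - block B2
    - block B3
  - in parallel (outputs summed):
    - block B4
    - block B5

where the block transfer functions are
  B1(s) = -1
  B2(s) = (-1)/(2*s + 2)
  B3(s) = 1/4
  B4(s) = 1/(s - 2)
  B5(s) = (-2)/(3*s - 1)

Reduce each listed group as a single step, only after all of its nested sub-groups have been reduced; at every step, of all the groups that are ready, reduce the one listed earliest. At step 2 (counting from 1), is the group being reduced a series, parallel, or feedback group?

Step 1 - parallel reduction of B2, B3
Step 2 - reduce the parallel group B4, B5
Step 3 - combine B1, (B2+B3), (B4+B5) in series
Step 2 collapses a parallel group.

Answer: parallel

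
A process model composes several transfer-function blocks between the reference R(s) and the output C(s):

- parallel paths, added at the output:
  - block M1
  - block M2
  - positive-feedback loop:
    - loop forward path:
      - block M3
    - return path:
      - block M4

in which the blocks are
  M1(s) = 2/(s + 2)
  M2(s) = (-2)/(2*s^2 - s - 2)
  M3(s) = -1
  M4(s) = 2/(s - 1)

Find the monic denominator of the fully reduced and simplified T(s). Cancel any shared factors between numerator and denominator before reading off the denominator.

The answer is s^4 + 5*s^3/2 - s^2/2 - 4*s - 2.

Reasoning:
Step 1: close the feedback loop around M3, M4, giving (1 - s)/(s + 1)
Step 2: add M1, M2, [M3/(1-M3*M4)] (parallel), giving (-2*s^4 + 3*s^3 + 7*s^2 - 12*s - 12)/(2*s^4 + 5*s^3 - s^2 - 8*s - 4)
The result of step 2 is T(s) in lowest terms. Its denominator has leading coefficient 2; dividing the denominator through by 2 makes it monic.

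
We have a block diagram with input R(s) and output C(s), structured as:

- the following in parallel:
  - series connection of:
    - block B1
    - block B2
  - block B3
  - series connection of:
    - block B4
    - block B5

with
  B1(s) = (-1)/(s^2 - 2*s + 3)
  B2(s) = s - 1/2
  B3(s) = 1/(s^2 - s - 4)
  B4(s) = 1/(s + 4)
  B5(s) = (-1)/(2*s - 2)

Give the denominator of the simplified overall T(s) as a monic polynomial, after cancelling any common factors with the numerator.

The answer is s^6 - 12*s^4 + 20*s^3 - s^2 - 56*s + 48.

Reasoning:
(1) reduce the series chain B1, B2: (1 - 2*s)/(2*s^2 - 4*s + 6)
(2) reduce the series chain B4, B5: (-1)/(2*s^2 + 6*s - 8)
(3) parallel reduction of (B1*B2), B3, (B4*B5): (-2*s^5 - 2*s^4 + 29*s^3 - 10*s^2 - 11*s + 4)/(2*s^6 - 24*s^4 + 40*s^3 - 2*s^2 - 112*s + 96)
Step 3 gives the fully reduced T(s), with no common factor left to cancel. The denominator's leading coefficient is 2, so divide each of its coefficients by 2 to get the monic form.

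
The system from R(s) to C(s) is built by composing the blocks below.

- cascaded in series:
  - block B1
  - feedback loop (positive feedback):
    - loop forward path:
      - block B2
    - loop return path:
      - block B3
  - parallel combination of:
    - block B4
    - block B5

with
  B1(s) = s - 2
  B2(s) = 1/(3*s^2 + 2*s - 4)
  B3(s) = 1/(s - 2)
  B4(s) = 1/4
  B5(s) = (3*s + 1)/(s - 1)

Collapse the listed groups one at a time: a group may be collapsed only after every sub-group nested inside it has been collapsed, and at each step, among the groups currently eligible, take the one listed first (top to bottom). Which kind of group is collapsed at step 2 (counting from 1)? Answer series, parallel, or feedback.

Reducing step by step:

[1] feedback reduction of B2, B3
[2] reduce the parallel group B4, B5
[3] reduce the series chain B1, [B2/(1-B2*B3)], (B4+B5)
Step 2: parallel.

Answer: parallel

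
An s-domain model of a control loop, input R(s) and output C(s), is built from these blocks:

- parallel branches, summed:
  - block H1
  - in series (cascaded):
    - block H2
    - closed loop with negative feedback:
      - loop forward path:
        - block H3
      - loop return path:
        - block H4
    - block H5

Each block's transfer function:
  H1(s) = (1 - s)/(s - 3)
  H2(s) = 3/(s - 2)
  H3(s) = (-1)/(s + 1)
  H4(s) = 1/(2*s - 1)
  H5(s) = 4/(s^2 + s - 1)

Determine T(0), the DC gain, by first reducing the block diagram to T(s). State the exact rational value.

Answer: -10/3

Working:
Step 1. collapse the loop (H3 forward, H4 return) = (1 - 2*s)/(2*s^2 + s - 2)
Step 2. cascade H2, [H3/(1+H3*H4)], H5 = (12 - 24*s)/(2*s^5 - s^4 - 9*s^3 + 3*s^2 + 8*s - 4)
Step 3. parallel reduction of H1, (H2*[H3/(1+H3*H4)]*H5) = (-2*s^6 + 3*s^5 + 8*s^4 - 12*s^3 - 29*s^2 + 96*s - 40)/(2*s^6 - 7*s^5 - 6*s^4 + 30*s^3 - s^2 - 28*s + 12)
Step 3 gives the overall T(s). Then T(0) = -40/12 = -10/3.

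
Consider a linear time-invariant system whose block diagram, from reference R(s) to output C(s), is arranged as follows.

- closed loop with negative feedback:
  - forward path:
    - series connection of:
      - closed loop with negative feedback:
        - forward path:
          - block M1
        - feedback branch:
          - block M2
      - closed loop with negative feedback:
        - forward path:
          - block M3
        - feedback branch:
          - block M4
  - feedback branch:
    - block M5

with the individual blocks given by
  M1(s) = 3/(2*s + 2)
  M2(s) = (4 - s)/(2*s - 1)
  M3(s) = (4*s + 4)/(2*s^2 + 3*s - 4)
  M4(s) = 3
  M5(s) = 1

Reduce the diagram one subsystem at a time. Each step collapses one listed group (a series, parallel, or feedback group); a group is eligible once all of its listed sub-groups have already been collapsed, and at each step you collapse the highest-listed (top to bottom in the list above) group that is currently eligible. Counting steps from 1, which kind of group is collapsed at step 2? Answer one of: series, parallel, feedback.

1. apply the feedback formula to M1, M2
2. collapse the loop (M3 forward, M4 return)
3. reduce the series chain [M1/(1+M1*M2)], [M3/(1+M3*M4)]
4. collapse the loop (([M1/(1+M1*M2)]*[M3/(1+M3*M4)]) forward, M5 return)
At step 2 the group reduced is feedback.

Hence the answer: feedback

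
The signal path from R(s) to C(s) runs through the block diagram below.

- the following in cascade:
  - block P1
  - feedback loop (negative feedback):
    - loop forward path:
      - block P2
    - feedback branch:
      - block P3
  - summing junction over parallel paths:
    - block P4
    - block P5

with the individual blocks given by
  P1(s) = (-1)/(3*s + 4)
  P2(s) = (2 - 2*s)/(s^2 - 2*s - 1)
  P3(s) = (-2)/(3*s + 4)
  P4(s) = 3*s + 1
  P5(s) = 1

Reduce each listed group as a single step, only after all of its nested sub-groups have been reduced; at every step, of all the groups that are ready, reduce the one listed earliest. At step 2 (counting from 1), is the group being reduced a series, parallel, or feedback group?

[1] close the feedback loop around P2, P3
[2] reduce the parallel group P4, P5
[3] multiply P1, [P2/(1+P2*P3)], (P4+P5) (series)
Step 2: parallel.

Final answer: parallel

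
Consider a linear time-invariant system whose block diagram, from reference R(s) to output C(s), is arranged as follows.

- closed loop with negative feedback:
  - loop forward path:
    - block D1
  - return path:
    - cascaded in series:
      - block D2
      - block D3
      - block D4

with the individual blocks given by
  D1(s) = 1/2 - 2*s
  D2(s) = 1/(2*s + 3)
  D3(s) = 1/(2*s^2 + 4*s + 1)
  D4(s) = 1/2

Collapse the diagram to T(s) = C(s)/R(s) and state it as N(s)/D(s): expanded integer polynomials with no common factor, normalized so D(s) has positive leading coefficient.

1. series reduction of D2, D3, D4 gives 1/(8*s^3 + 28*s^2 + 28*s + 6)
2. close the feedback loop around D1, (D2*D3*D4), giving the overall T(s)

Answer: (-32*s^4 - 104*s^3 - 84*s^2 + 4*s + 6)/(16*s^3 + 56*s^2 + 52*s + 13)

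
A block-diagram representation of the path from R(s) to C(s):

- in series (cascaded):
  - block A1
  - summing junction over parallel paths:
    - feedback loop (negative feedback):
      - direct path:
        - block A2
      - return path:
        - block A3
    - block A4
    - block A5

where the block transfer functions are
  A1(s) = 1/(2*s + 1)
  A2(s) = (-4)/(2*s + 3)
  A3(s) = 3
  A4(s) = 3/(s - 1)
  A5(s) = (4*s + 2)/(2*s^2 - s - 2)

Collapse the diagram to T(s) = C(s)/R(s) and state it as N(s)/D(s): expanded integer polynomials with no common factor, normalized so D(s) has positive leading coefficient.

First reduce the diagram to T(s).

[1] reduce the feedback loop with forward A2 and return A3 gives (-4)/(2*s - 9)
[2] combine [A2/(1+A2*A3)], A4, A5 in parallel gives (12*s^3 - 88*s^2 + 33*s + 64)/(4*s^4 - 24*s^3 + 25*s^2 + 13*s - 18)
[3] reduce the series chain A1, ([A2/(1+A2*A3)]+A4+A5) - this is the overall T(s), already in the required normalized form

Answer: (12*s^3 - 88*s^2 + 33*s + 64)/(8*s^5 - 44*s^4 + 26*s^3 + 51*s^2 - 23*s - 18)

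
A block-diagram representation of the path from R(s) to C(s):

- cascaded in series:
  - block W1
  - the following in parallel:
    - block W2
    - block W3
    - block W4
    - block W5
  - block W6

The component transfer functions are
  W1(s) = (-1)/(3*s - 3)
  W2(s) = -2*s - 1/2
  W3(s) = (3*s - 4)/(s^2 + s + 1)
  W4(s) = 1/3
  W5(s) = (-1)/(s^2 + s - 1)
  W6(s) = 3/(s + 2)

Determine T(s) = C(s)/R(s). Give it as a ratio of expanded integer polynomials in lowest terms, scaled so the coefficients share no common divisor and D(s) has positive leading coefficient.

1. sum the parallel branches W2, W3, W4, W5; result (-12*s^5 - 25*s^4 + 4*s^3 - 13*s^2 - 36*s + 19)/(6*s^4 + 12*s^3 + 6*s^2 - 6)
2. series reduction of W1, (W2+W3+W4+W5), W6 - this is the overall T(s), already in the required normalized form

Hence the answer: (12*s^5 + 25*s^4 - 4*s^3 + 13*s^2 + 36*s - 19)/(6*s^6 + 18*s^5 + 6*s^4 - 18*s^3 - 18*s^2 - 6*s + 12)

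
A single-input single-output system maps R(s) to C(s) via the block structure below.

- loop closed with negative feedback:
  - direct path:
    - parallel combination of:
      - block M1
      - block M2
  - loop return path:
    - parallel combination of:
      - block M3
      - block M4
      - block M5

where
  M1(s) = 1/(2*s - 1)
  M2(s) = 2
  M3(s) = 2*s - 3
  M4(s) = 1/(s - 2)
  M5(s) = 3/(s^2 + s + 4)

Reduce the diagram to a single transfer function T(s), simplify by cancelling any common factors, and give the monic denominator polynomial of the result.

Step 1 - reduce the parallel group M1, M2 gives (4*s - 1)/(2*s - 1)
Step 2 - combine M3, M4, M5 in parallel gives (2*s^4 - 5*s^3 + 8*s^2 - 18*s + 22)/(s^3 - s^2 + 2*s - 8)
Step 3 - feedback reduction of (M1+M2), (M3+M4+M5) gives (4*s^4 - 5*s^3 + 9*s^2 - 34*s + 8)/(8*s^5 - 20*s^4 + 34*s^3 - 75*s^2 + 88*s - 14)
No further cancellation is possible in the step-3 result, so that is T(s). Its denominator becomes monic after dividing by the leading coefficient 8.

Answer: s^5 - 5*s^4/2 + 17*s^3/4 - 75*s^2/8 + 11*s - 7/4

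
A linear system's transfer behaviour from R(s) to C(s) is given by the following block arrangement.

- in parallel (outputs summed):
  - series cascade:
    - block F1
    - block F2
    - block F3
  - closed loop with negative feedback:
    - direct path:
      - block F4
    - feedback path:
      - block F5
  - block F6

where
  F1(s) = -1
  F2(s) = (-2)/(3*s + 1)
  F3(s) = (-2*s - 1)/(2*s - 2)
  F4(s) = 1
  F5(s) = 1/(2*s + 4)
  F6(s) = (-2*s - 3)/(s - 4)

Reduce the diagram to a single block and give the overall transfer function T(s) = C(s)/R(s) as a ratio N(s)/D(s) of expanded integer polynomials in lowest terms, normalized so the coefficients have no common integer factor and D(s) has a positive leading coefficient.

(1) series reduction of F1, F2, F3: (-2*s - 1)/(3*s^2 - 2*s - 1)
(2) apply the feedback formula to F4, F5: (2*s + 4)/(2*s + 5)
(3) reduce the parallel group (F1*F2*F3), [F4/(1+F4*F5)], F6 - this is the overall T(s), already in the required normalized form

Therefore the answer is (-6*s^4 - 60*s^3 - 47*s^2 + 125*s + 51)/(6*s^4 - 13*s^3 - 56*s^2 + 43*s + 20).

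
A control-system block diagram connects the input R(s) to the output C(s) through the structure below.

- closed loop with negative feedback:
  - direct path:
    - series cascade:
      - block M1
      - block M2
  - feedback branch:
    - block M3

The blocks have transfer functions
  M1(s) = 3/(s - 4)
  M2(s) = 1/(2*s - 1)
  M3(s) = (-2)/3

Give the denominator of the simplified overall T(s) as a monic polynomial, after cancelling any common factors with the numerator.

Step 1 - combine M1, M2 in series = 3/(2*s^2 - 9*s + 4)
Step 2 - collapse the loop ((M1*M2) forward, M3 return) = 3/(2*s^2 - 9*s + 2)
That last expression is T(s), already simplified. Scaling its denominator by 1/2 (the reciprocal of the leading coefficient) yields the monic denominator.

Answer: s^2 - 9*s/2 + 1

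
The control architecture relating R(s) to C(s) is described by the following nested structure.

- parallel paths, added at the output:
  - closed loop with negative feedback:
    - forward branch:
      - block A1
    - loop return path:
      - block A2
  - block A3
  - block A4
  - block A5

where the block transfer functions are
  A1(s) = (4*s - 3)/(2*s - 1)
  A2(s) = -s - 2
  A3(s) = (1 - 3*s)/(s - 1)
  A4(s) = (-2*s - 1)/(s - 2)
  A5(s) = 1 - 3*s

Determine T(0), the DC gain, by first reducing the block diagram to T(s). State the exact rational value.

Step 1. collapse the loop (A1 forward, A2 return) gives (3 - 4*s)/(4*s^2 + 3*s - 5)
Step 2. reduce the parallel group [A1/(1+A1*A2)], A3, A4, A5 gives (-12*s^5 + 11*s^4 + 22*s^3 - 9*s^2 - 9*s + 1)/(4*s^4 - 9*s^3 - 6*s^2 + 21*s - 10)
Evaluating the step-2 result (the overall T(s)) at s = 0 gives T(0) = 1/(-10) = -1/10.

Final answer: -1/10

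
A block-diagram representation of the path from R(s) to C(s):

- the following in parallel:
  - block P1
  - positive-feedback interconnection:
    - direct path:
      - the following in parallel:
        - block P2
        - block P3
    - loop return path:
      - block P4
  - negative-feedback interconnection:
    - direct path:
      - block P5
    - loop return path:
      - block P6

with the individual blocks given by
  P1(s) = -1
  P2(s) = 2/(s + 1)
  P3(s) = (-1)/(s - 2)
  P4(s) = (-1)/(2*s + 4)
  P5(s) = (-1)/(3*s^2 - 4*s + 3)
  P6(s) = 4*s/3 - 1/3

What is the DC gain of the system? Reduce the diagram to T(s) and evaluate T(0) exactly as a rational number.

(1) reduce the parallel group P2, P3 -> (s - 5)/(s^2 - s - 2)
(2) feedback reduction of (P2+P3), P4 -> (2*s^2 - 6*s - 20)/(2*s^3 + 2*s^2 - 7*s - 13)
(3) close the feedback loop around P5, P6 -> (-3)/(9*s^2 - 16*s + 10)
(4) reduce the parallel group P1, [(P2+P3)/(1-(P2+P3)*P4)], [P5/(1+P5*P6)] -> (-18*s^5 + 32*s^4 - 17*s^3 - 85*s^2 + 143*s - 31)/(18*s^5 - 14*s^4 - 75*s^3 + 15*s^2 + 138*s - 130)
Step 4 gives the overall T(s). Then T(0) = -31/(-130) = 31/130.

Therefore the answer is 31/130.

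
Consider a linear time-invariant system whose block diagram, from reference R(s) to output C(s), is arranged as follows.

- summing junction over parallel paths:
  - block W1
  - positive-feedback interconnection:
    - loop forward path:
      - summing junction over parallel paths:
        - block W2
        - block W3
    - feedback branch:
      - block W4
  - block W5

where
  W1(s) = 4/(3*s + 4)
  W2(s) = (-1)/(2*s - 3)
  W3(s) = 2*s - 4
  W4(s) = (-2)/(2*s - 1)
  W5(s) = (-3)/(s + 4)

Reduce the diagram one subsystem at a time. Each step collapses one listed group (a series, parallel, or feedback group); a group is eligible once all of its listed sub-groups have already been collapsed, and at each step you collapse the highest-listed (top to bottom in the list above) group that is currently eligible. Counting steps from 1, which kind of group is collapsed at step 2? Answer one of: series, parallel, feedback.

Step 1: reduce the parallel group W2, W3
Step 2: feedback reduction of (W2+W3), W4
Step 3: combine W1, [(W2+W3)/(1-(W2+W3)*W4)], W5 in parallel
So the answer for step 2 is feedback.

Therefore the answer is feedback.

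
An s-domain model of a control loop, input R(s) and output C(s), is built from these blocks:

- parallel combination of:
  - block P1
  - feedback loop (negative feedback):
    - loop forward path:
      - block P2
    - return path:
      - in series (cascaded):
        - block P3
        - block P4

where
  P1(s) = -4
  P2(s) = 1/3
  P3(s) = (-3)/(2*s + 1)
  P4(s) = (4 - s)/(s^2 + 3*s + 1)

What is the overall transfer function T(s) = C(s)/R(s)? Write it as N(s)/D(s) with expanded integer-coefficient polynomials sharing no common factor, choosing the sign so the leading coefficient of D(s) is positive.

The answer is (-22*s^3 - 77*s^2 - 67*s + 37)/(6*s^3 + 21*s^2 + 18*s - 9).

Reasoning:
[1] reduce the series chain P3, P4 -> (3*s - 12)/(2*s^3 + 7*s^2 + 5*s + 1)
[2] reduce the feedback loop with forward P2 and return (P3*P4) -> (2*s^3 + 7*s^2 + 5*s + 1)/(6*s^3 + 21*s^2 + 18*s - 9)
[3] sum the parallel branches P1, [P2/(1+P2*(P3*P4))], giving the overall T(s)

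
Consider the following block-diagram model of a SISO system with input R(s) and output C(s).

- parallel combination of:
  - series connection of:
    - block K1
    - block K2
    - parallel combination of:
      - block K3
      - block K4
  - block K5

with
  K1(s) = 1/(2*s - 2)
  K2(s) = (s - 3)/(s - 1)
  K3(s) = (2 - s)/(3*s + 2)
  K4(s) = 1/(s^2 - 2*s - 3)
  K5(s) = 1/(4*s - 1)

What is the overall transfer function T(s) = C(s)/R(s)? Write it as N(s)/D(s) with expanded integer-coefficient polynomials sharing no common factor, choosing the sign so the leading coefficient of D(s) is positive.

Answer: (2*s^4 + 15*s^3 - 6*s^2 - 16*s + 8)/(24*s^5 - 14*s^4 - 38*s^3 + 18*s^2 + 14*s - 4)

Working:
Step 1: add K3, K4 (parallel): (-s^3 + 4*s^2 + 2*s - 4)/(3*s^3 - 4*s^2 - 13*s - 6)
Step 2: cascade K1, K2, (K3+K4): (-s^3 + 4*s^2 + 2*s - 4)/(6*s^4 - 2*s^3 - 10*s^2 + 2*s + 4)
Step 3: reduce the parallel group (K1*K2*(K3+K4)), K5; the result is T(s) itself (integer coefficients, no common factor, positive leading denominator coefficient)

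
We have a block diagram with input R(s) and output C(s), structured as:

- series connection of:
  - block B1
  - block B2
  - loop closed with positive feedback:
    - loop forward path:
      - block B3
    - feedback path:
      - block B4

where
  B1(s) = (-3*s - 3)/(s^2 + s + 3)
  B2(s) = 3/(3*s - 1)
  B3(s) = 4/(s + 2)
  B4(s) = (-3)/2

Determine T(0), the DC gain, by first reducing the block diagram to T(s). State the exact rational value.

First reduce the diagram to T(s).

Step 1. apply the feedback formula to B3, B4, giving 4/(s + 8)
Step 2. combine B1, B2, [B3/(1-B3*B4)] in series, giving (-36*s - 36)/(3*s^4 + 26*s^3 + 24*s^2 + 61*s - 24)
Step 2 gives the overall T(s). Then T(0) = -36/(-24) = 3/2.

Answer: 3/2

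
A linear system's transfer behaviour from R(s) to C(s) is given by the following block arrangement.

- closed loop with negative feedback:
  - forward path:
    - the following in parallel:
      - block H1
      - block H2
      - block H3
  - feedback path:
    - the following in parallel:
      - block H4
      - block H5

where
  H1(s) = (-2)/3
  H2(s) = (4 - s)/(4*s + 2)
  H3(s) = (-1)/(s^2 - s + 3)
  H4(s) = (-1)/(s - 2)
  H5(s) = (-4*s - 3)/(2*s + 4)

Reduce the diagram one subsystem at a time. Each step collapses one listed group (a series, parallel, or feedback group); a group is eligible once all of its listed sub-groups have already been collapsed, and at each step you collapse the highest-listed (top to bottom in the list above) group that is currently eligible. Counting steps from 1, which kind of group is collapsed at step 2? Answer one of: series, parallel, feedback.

The answer is parallel.

Reasoning:
(1) combine H1, H2, H3 in parallel
(2) sum the parallel branches H4, H5
(3) apply the feedback formula to (H1+H2+H3), (H4+H5)
Step 2: parallel.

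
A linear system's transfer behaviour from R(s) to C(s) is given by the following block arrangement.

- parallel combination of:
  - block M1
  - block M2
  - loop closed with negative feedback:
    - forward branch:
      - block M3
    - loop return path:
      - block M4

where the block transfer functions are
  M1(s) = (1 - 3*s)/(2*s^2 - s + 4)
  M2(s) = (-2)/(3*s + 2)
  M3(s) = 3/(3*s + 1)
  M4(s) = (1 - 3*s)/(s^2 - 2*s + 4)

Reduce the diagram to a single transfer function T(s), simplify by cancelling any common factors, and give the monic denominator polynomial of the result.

Step 1 - feedback reduction of M3, M4; result (3*s^2 - 6*s + 12)/(3*s^3 - 5*s^2 + s + 7)
Step 2 - add M1, M2, [M3/(1+M3*M4)] (parallel); result (-21*s^5 + 29*s^4 + 70*s^3 - 86*s^2 + 59*s + 54)/(18*s^6 - 27*s^5 + 31*s^4 + 17*s^3 - 23*s^2 + 78*s + 56)
That last expression is T(s), already simplified. Scaling its denominator by 1/18 (the reciprocal of the leading coefficient) yields the monic denominator.

Therefore the answer is s^6 - 3*s^5/2 + 31*s^4/18 + 17*s^3/18 - 23*s^2/18 + 13*s/3 + 28/9.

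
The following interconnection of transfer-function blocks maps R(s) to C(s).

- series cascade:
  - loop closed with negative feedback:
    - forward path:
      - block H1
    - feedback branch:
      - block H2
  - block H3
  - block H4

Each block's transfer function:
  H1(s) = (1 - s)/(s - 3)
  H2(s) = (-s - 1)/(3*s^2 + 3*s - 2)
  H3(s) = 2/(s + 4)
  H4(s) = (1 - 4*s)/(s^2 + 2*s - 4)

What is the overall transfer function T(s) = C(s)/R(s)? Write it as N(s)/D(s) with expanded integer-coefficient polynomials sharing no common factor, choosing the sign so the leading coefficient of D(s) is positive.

[1] close the feedback loop around H1, H2 -> (-3*s^3 + 5*s - 2)/(3*s^3 - 5*s^2 - 11*s + 5)
[2] reduce the series chain [H1/(1+H1*H2)], H3, H4, which is the overall transfer function T(s) = C(s)/R(s) in lowest terms

Hence the answer: (24*s^4 - 6*s^3 - 40*s^2 + 26*s - 4)/(3*s^6 + 13*s^5 - 29*s^4 - 129*s^3 + 66*s^2 + 196*s - 80)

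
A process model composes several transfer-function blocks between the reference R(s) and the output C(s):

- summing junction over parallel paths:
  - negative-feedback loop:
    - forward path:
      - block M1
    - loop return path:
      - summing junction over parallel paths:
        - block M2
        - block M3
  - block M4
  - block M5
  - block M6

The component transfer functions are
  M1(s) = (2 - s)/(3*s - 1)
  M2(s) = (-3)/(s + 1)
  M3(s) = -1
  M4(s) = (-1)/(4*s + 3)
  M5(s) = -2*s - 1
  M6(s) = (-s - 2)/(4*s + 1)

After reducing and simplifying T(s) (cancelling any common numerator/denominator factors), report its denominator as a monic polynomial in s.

Step 1 - combine M2, M3 in parallel = (-s - 4)/(s + 1)
Step 2 - apply the feedback formula to M1, (M2+M3) = (-s^2 + s + 2)/(4*s^2 + 4*s - 9)
Step 3 - add [M1/(1+M1*(M2+M3))], M4, M5, M6 (parallel) = (-128*s^5 - 352*s^4 - 68*s^3 + 325*s^2 + 328*s + 96)/(64*s^4 + 128*s^3 - 68*s^2 - 132*s - 27)
T(s) is the step-3 result (common factors already cancelled). Leading coefficient of the denominator: 64. Divide through by 64 for the monic polynomial.

Answer: s^4 + 2*s^3 - 17*s^2/16 - 33*s/16 - 27/64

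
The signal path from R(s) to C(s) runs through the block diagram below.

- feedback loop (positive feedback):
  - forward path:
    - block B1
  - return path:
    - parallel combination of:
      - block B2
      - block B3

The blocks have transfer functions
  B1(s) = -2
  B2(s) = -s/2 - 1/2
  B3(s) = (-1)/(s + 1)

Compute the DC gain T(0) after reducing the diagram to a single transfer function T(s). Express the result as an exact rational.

Answer: 1

Working:
Step 1. parallel reduction of B2, B3: (-s^2 - 2*s - 3)/(2*s + 2)
Step 2. collapse the loop (B1 forward, (B2+B3) return): (2*s + 2)/(s^2 + s + 2)
Step 2 gives the overall T(s). Then T(0) = 2/2 = 1.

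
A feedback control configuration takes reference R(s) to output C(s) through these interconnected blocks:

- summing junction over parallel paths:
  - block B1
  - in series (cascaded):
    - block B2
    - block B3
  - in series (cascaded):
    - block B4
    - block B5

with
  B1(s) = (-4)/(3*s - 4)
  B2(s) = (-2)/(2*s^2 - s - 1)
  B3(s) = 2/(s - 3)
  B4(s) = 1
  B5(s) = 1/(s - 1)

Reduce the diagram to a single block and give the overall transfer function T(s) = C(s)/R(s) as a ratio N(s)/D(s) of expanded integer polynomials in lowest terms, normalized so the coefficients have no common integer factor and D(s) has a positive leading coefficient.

Step 1: cascade B2, B3 gives (-4)/(2*s^3 - 7*s^2 + 2*s + 3)
Step 2: series reduction of B4, B5 gives 1/(s - 1)
Step 3: parallel reduction of B1, (B2*B3), (B4*B5), which is the overall transfer function T(s) = C(s)/R(s) in lowest terms

Hence the answer: (-2*s^3 + 5*s^2 - 9*s + 16)/(6*s^4 - 29*s^3 + 34*s^2 + s - 12)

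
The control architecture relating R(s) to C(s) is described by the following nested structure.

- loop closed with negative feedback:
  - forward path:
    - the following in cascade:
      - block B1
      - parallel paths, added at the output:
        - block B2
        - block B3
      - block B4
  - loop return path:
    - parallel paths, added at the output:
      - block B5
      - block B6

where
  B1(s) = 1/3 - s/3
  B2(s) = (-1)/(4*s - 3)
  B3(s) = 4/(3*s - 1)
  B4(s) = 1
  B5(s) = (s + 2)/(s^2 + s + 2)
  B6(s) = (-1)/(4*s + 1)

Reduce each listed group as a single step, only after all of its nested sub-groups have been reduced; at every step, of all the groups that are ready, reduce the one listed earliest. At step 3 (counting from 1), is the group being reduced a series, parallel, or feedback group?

Step 1 - parallel reduction of B2, B3
Step 2 - reduce the series chain B1, (B2+B3), B4
Step 3 - sum the parallel branches B5, B6
Step 4 - close the feedback loop around (B1*(B2+B3)*B4), (B5+B6)
The group at step 3 is a parallel group.

Therefore the answer is parallel.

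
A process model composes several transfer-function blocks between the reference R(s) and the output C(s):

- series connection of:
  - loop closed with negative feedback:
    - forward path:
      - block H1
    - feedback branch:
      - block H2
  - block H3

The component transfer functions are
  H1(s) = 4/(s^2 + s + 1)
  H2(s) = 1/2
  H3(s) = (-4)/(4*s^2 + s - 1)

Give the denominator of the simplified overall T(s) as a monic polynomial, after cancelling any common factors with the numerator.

Answer: s^4 + 5*s^3/4 + 3*s^2 + s/2 - 3/4

Working:
[1] close the feedback loop around H1, H2; result 4/(s^2 + s + 3)
[2] reduce the series chain [H1/(1+H1*H2)], H3; result (-16)/(4*s^4 + 5*s^3 + 12*s^2 + 2*s - 3)
Step 2 gives the fully reduced T(s), with no common factor left to cancel. The denominator's leading coefficient is 4, so divide each of its coefficients by 4 to get the monic form.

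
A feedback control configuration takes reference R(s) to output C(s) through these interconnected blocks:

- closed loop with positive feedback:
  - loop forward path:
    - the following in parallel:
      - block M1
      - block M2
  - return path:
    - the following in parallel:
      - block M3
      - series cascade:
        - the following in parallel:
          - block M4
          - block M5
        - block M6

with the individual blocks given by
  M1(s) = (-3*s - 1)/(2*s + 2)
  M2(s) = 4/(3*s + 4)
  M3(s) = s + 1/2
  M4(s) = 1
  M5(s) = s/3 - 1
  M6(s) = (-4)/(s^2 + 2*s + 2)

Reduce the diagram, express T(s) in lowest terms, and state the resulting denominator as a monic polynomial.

[1] reduce the parallel group M1, M2 = (-9*s^2 - 7*s + 4)/(6*s^2 + 14*s + 8)
[2] parallel reduction of M4, M5 = s/3
[3] multiply (M4+M5), M6 (series) = (-4*s)/(3*s^2 + 6*s + 6)
[4] reduce the parallel group M3, ((M4+M5)*M6) = (6*s^3 + 15*s^2 + 10*s + 6)/(6*s^2 + 12*s + 12)
[5] reduce the feedback loop with forward (M1+M2) and return (M3+((M4+M5)*M6)) = (-54*s^4 - 150*s^3 - 168*s^2 - 36*s + 48)/(54*s^5 + 213*s^4 + 327*s^3 + 352*s^2 + 266*s + 72)
Step 5 gives the fully reduced T(s), with no common factor left to cancel. The denominator's leading coefficient is 54, so divide each of its coefficients by 54 to get the monic form.

Answer: s^5 + 71*s^4/18 + 109*s^3/18 + 176*s^2/27 + 133*s/27 + 4/3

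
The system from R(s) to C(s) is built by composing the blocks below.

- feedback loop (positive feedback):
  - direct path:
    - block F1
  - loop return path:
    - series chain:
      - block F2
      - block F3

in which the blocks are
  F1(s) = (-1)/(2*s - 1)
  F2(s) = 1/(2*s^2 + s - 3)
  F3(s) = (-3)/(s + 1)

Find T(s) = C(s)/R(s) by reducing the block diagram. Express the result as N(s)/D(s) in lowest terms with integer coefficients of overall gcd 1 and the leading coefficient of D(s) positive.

Step 1: combine F2, F3 in series = (-3)/(2*s^3 + 3*s^2 - 2*s - 3)
Step 2: reduce the feedback loop with forward F1 and return (F2*F3) - this is the overall T(s), already in the required normalized form

Hence the answer: (-2*s^3 - 3*s^2 + 2*s + 3)/(4*s^4 + 4*s^3 - 7*s^2 - 4*s)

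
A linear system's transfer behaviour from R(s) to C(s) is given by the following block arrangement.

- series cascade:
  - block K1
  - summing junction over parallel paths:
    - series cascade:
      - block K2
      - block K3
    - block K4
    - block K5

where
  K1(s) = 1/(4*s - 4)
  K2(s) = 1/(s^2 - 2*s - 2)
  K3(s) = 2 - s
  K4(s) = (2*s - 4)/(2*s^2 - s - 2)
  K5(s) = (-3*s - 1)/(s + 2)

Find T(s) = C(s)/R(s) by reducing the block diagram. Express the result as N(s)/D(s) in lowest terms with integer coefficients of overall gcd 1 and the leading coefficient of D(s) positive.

First reduce the diagram to T(s).

Step 1: multiply K2, K3 (series) -> (2 - s)/(s^2 - 2*s - 2)
Step 2: add (K2*K3), K4, K5 (parallel) -> (-6*s^5 + 13*s^4 + 14*s^3 - 16*s^2 - 6*s + 4)/(2*s^5 - s^4 - 14*s^3 - 2*s^2 + 16*s + 8)
Step 3: combine K1, ((K2*K3)+K4+K5) in series: this yields T(s), and no further normalization is needed

Answer: (-6*s^5 + 13*s^4 + 14*s^3 - 16*s^2 - 6*s + 4)/(8*s^6 - 12*s^5 - 52*s^4 + 48*s^3 + 72*s^2 - 32*s - 32)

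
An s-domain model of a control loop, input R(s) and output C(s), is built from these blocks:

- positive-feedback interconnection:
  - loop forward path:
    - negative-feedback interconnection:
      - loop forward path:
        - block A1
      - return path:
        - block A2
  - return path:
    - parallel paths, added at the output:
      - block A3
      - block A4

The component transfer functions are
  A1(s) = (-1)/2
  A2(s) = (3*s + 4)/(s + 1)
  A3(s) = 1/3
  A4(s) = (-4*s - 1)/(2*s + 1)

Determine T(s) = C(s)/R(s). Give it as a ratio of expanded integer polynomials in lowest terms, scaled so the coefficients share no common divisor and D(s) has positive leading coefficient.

Answer: (6*s^2 + 9*s + 3)/(16*s^2 + 27*s + 8)

Working:
(1) reduce the feedback loop with forward A1 and return A2 = (s + 1)/(s + 2)
(2) parallel reduction of A3, A4 = (-10*s - 2)/(6*s + 3)
(3) close the feedback loop around [A1/(1+A1*A2)], (A3+A4): this yields T(s), and no further normalization is needed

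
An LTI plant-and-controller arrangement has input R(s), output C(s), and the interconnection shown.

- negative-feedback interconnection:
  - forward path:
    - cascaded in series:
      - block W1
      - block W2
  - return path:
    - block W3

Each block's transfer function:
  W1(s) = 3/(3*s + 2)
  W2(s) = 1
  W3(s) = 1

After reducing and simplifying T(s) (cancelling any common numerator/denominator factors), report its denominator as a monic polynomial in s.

Step 1 - reduce the series chain W1, W2 -> 3/(3*s + 2)
Step 2 - feedback reduction of (W1*W2), W3 -> 3/(3*s + 5)
Step 2 gives the fully reduced T(s), with no common factor left to cancel. The denominator's leading coefficient is 3, so divide each of its coefficients by 3 to get the monic form.

Final answer: s + 5/3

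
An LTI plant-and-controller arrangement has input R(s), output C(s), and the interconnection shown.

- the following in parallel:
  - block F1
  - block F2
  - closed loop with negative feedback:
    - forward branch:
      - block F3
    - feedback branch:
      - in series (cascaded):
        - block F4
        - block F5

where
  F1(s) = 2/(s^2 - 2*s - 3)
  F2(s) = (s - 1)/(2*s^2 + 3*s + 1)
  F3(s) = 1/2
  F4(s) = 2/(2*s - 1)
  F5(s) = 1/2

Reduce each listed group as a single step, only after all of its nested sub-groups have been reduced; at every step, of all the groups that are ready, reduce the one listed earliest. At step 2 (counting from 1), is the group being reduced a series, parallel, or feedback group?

The answer is feedback.

Reasoning:
Step 1 - multiply F4, F5 (series)
Step 2 - collapse the loop (F3 forward, (F4*F5) return)
Step 3 - reduce the parallel group F1, F2, [F3/(1+F3*(F4*F5))]
So the answer for step 2 is feedback.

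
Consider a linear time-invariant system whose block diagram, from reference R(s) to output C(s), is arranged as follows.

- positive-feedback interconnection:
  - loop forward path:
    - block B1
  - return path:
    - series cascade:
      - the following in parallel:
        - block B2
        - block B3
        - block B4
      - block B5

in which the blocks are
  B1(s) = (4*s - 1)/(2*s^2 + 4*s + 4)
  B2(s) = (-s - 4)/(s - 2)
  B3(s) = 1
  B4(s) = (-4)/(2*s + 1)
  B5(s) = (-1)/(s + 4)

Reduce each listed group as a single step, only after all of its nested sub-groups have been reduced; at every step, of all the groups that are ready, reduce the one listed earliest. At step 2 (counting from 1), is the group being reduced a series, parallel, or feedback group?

(1) add B2, B3, B4 (parallel)
(2) combine (B2+B3+B4), B5 in series
(3) collapse the loop (B1 forward, ((B2+B3+B4)*B5) return)
The group at step 2 is a series group.

Therefore the answer is series.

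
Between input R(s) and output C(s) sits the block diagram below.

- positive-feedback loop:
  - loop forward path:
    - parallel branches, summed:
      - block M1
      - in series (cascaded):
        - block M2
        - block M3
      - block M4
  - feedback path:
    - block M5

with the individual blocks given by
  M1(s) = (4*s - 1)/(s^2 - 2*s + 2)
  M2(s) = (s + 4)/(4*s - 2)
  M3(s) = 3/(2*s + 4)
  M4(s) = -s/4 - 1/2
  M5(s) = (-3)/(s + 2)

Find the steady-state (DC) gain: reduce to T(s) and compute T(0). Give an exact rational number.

Step 1: multiply M2, M3 (series): (3*s + 12)/(8*s^2 + 12*s - 8)
Step 2: sum the parallel branches M1, (M2*M3), M4: (-2*s^5 - 3*s^4 + 41*s^3 + 44*s^2 - 78*s + 40)/(8*s^4 - 4*s^3 - 16*s^2 + 40*s - 16)
Step 3: feedback reduction of (M1+(M2*M3)+M4), M5: (-2*s^6 - 7*s^5 + 35*s^4 + 126*s^3 + 10*s^2 - 116*s + 80)/(2*s^5 + 3*s^4 + 99*s^3 + 140*s^2 - 170*s + 88)
Step 3 gives the overall T(s). Then T(0) = 80/88 = 10/11.

Therefore the answer is 10/11.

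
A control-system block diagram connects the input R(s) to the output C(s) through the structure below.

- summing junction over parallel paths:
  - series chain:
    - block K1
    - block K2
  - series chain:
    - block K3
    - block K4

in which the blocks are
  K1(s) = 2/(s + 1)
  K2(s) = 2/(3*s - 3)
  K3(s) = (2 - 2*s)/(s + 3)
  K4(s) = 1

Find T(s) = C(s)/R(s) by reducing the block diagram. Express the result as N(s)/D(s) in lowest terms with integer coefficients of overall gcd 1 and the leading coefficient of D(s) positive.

Reducing step by step:

[1] cascade K1, K2; result 4/(3*s^2 - 3)
[2] series reduction of K3, K4; result (2 - 2*s)/(s + 3)
[3] add (K1*K2), (K3*K4) (parallel) - this is the overall T(s), already in the required normalized form

Answer: (-6*s^3 + 6*s^2 + 10*s + 6)/(3*s^3 + 9*s^2 - 3*s - 9)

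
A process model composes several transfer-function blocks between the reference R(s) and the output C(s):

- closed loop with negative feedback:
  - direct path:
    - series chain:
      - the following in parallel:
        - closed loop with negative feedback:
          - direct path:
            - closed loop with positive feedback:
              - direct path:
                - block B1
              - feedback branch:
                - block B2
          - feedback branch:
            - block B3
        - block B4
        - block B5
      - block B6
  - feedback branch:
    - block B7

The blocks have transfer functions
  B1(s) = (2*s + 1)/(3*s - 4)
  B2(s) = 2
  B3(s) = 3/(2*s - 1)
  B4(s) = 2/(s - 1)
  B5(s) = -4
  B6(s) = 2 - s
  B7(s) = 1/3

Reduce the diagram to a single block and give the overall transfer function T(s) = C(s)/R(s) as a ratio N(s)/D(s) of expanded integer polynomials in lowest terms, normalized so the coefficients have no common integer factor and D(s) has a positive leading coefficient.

Step 1. apply the feedback formula to B1, B2, giving (-2*s - 1)/(s + 6)
Step 2. reduce the feedback loop with forward [B1/(1-B1*B2)] and return B3, giving (1 - 4*s^2)/(2*s^2 + 5*s - 9)
Step 3. reduce the parallel group [[B1/(1-B1*B2)]/(1+[B1/(1-B1*B2)]*B3)], B4, B5, giving (-12*s^3 - 4*s^2 + 67*s - 55)/(2*s^3 + 3*s^2 - 14*s + 9)
Step 4. series reduction of ([[B1/(1-B1*B2)]/(1+[B1/(1-B1*B2)]*B3)]+B4+B5), B6, giving (12*s^4 - 20*s^3 - 75*s^2 + 189*s - 110)/(2*s^3 + 3*s^2 - 14*s + 9)
Step 5. reduce the feedback loop with forward (([[B1/(1-B1*B2)]/(1+[B1/(1-B1*B2)]*B3)]+B4+B5)*B6) and return B7, giving the overall T(s)

Hence the answer: (36*s^4 - 60*s^3 - 225*s^2 + 567*s - 330)/(12*s^4 - 14*s^3 - 66*s^2 + 147*s - 83)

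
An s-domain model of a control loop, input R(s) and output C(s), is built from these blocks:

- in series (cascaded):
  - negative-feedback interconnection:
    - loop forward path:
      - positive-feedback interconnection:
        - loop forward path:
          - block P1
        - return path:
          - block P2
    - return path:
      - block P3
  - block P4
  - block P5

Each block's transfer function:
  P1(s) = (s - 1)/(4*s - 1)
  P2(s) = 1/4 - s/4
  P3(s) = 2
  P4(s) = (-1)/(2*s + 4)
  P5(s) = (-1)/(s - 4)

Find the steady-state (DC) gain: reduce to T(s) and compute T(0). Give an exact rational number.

First reduce the diagram to T(s).

Step 1 - reduce the feedback loop with forward P1 and return P2, giving (4*s - 4)/(s^2 + 14*s - 3)
Step 2 - collapse the loop ([P1/(1-P1*P2)] forward, P3 return), giving (4*s - 4)/(s^2 + 22*s - 11)
Step 3 - series reduction of [[P1/(1-P1*P2)]/(1+[P1/(1-P1*P2)]*P3)], P4, P5, giving (2*s - 2)/(s^4 + 20*s^3 - 63*s^2 - 154*s + 88)
Evaluating the step-3 result (the overall T(s)) at s = 0 gives T(0) = -2/88 = -1/44.

Answer: -1/44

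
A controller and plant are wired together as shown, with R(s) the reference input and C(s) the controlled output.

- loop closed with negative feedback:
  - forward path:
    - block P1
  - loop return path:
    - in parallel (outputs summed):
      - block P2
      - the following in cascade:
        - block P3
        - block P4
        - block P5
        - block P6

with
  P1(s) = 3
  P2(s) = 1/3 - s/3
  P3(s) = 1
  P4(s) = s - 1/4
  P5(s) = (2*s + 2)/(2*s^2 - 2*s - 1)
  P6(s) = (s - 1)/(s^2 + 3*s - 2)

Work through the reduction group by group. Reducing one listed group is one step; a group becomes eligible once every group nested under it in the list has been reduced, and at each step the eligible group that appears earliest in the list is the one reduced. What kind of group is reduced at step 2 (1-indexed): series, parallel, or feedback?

Reducing step by step:

[1] combine P3, P4, P5, P6 in series
[2] reduce the parallel group P2, (P3*P4*P5*P6)
[3] feedback reduction of P1, (P2+(P3*P4*P5*P6))
At step 2 the group reduced is parallel.

Answer: parallel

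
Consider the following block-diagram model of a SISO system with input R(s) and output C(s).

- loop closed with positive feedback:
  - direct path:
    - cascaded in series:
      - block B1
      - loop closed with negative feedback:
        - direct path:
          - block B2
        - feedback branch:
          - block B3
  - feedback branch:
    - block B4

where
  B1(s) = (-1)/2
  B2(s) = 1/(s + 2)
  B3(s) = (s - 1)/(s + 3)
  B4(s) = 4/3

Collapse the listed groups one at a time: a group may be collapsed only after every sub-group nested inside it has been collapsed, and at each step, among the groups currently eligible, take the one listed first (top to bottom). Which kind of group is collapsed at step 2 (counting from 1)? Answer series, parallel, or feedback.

1. feedback reduction of B2, B3
2. reduce the series chain B1, [B2/(1+B2*B3)]
3. reduce the feedback loop with forward (B1*[B2/(1+B2*B3)]) and return B4
Step 2 collapses a series group.

Therefore the answer is series.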